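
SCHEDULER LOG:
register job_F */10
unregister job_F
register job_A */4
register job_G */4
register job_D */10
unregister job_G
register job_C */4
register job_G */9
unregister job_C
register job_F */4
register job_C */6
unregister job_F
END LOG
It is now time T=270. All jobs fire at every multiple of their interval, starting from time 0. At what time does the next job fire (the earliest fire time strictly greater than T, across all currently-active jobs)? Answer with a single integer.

Answer: 272

Derivation:
Op 1: register job_F */10 -> active={job_F:*/10}
Op 2: unregister job_F -> active={}
Op 3: register job_A */4 -> active={job_A:*/4}
Op 4: register job_G */4 -> active={job_A:*/4, job_G:*/4}
Op 5: register job_D */10 -> active={job_A:*/4, job_D:*/10, job_G:*/4}
Op 6: unregister job_G -> active={job_A:*/4, job_D:*/10}
Op 7: register job_C */4 -> active={job_A:*/4, job_C:*/4, job_D:*/10}
Op 8: register job_G */9 -> active={job_A:*/4, job_C:*/4, job_D:*/10, job_G:*/9}
Op 9: unregister job_C -> active={job_A:*/4, job_D:*/10, job_G:*/9}
Op 10: register job_F */4 -> active={job_A:*/4, job_D:*/10, job_F:*/4, job_G:*/9}
Op 11: register job_C */6 -> active={job_A:*/4, job_C:*/6, job_D:*/10, job_F:*/4, job_G:*/9}
Op 12: unregister job_F -> active={job_A:*/4, job_C:*/6, job_D:*/10, job_G:*/9}
  job_A: interval 4, next fire after T=270 is 272
  job_C: interval 6, next fire after T=270 is 276
  job_D: interval 10, next fire after T=270 is 280
  job_G: interval 9, next fire after T=270 is 279
Earliest fire time = 272 (job job_A)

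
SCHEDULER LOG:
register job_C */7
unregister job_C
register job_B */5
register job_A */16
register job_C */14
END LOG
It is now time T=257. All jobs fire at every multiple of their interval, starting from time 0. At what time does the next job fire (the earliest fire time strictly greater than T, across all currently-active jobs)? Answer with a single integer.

Op 1: register job_C */7 -> active={job_C:*/7}
Op 2: unregister job_C -> active={}
Op 3: register job_B */5 -> active={job_B:*/5}
Op 4: register job_A */16 -> active={job_A:*/16, job_B:*/5}
Op 5: register job_C */14 -> active={job_A:*/16, job_B:*/5, job_C:*/14}
  job_A: interval 16, next fire after T=257 is 272
  job_B: interval 5, next fire after T=257 is 260
  job_C: interval 14, next fire after T=257 is 266
Earliest fire time = 260 (job job_B)

Answer: 260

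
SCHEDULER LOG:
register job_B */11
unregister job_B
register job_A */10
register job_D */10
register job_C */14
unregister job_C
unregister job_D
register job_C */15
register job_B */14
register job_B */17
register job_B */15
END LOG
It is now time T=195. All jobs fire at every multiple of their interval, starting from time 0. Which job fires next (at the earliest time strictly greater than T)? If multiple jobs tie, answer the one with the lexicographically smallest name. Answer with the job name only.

Op 1: register job_B */11 -> active={job_B:*/11}
Op 2: unregister job_B -> active={}
Op 3: register job_A */10 -> active={job_A:*/10}
Op 4: register job_D */10 -> active={job_A:*/10, job_D:*/10}
Op 5: register job_C */14 -> active={job_A:*/10, job_C:*/14, job_D:*/10}
Op 6: unregister job_C -> active={job_A:*/10, job_D:*/10}
Op 7: unregister job_D -> active={job_A:*/10}
Op 8: register job_C */15 -> active={job_A:*/10, job_C:*/15}
Op 9: register job_B */14 -> active={job_A:*/10, job_B:*/14, job_C:*/15}
Op 10: register job_B */17 -> active={job_A:*/10, job_B:*/17, job_C:*/15}
Op 11: register job_B */15 -> active={job_A:*/10, job_B:*/15, job_C:*/15}
  job_A: interval 10, next fire after T=195 is 200
  job_B: interval 15, next fire after T=195 is 210
  job_C: interval 15, next fire after T=195 is 210
Earliest = 200, winner (lex tiebreak) = job_A

Answer: job_A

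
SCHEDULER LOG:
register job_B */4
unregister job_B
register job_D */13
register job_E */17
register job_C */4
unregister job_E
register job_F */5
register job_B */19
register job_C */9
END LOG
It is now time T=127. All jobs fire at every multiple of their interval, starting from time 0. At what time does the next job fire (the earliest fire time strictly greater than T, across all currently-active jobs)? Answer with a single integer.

Answer: 130

Derivation:
Op 1: register job_B */4 -> active={job_B:*/4}
Op 2: unregister job_B -> active={}
Op 3: register job_D */13 -> active={job_D:*/13}
Op 4: register job_E */17 -> active={job_D:*/13, job_E:*/17}
Op 5: register job_C */4 -> active={job_C:*/4, job_D:*/13, job_E:*/17}
Op 6: unregister job_E -> active={job_C:*/4, job_D:*/13}
Op 7: register job_F */5 -> active={job_C:*/4, job_D:*/13, job_F:*/5}
Op 8: register job_B */19 -> active={job_B:*/19, job_C:*/4, job_D:*/13, job_F:*/5}
Op 9: register job_C */9 -> active={job_B:*/19, job_C:*/9, job_D:*/13, job_F:*/5}
  job_B: interval 19, next fire after T=127 is 133
  job_C: interval 9, next fire after T=127 is 135
  job_D: interval 13, next fire after T=127 is 130
  job_F: interval 5, next fire after T=127 is 130
Earliest fire time = 130 (job job_D)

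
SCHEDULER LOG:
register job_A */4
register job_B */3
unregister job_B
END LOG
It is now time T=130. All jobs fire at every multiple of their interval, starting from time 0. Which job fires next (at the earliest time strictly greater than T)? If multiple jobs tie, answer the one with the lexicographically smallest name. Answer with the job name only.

Answer: job_A

Derivation:
Op 1: register job_A */4 -> active={job_A:*/4}
Op 2: register job_B */3 -> active={job_A:*/4, job_B:*/3}
Op 3: unregister job_B -> active={job_A:*/4}
  job_A: interval 4, next fire after T=130 is 132
Earliest = 132, winner (lex tiebreak) = job_A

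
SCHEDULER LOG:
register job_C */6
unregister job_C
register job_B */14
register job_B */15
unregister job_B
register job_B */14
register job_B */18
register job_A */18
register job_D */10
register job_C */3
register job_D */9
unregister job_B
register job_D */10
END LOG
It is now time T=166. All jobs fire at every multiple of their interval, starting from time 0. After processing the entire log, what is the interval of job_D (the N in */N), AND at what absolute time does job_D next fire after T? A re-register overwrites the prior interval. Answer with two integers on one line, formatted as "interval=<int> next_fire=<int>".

Answer: interval=10 next_fire=170

Derivation:
Op 1: register job_C */6 -> active={job_C:*/6}
Op 2: unregister job_C -> active={}
Op 3: register job_B */14 -> active={job_B:*/14}
Op 4: register job_B */15 -> active={job_B:*/15}
Op 5: unregister job_B -> active={}
Op 6: register job_B */14 -> active={job_B:*/14}
Op 7: register job_B */18 -> active={job_B:*/18}
Op 8: register job_A */18 -> active={job_A:*/18, job_B:*/18}
Op 9: register job_D */10 -> active={job_A:*/18, job_B:*/18, job_D:*/10}
Op 10: register job_C */3 -> active={job_A:*/18, job_B:*/18, job_C:*/3, job_D:*/10}
Op 11: register job_D */9 -> active={job_A:*/18, job_B:*/18, job_C:*/3, job_D:*/9}
Op 12: unregister job_B -> active={job_A:*/18, job_C:*/3, job_D:*/9}
Op 13: register job_D */10 -> active={job_A:*/18, job_C:*/3, job_D:*/10}
Final interval of job_D = 10
Next fire of job_D after T=166: (166//10+1)*10 = 170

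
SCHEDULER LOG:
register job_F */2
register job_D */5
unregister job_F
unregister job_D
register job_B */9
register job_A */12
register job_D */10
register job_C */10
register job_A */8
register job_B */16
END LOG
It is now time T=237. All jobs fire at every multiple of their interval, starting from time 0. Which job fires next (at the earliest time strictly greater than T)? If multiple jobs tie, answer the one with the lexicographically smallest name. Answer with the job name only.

Answer: job_A

Derivation:
Op 1: register job_F */2 -> active={job_F:*/2}
Op 2: register job_D */5 -> active={job_D:*/5, job_F:*/2}
Op 3: unregister job_F -> active={job_D:*/5}
Op 4: unregister job_D -> active={}
Op 5: register job_B */9 -> active={job_B:*/9}
Op 6: register job_A */12 -> active={job_A:*/12, job_B:*/9}
Op 7: register job_D */10 -> active={job_A:*/12, job_B:*/9, job_D:*/10}
Op 8: register job_C */10 -> active={job_A:*/12, job_B:*/9, job_C:*/10, job_D:*/10}
Op 9: register job_A */8 -> active={job_A:*/8, job_B:*/9, job_C:*/10, job_D:*/10}
Op 10: register job_B */16 -> active={job_A:*/8, job_B:*/16, job_C:*/10, job_D:*/10}
  job_A: interval 8, next fire after T=237 is 240
  job_B: interval 16, next fire after T=237 is 240
  job_C: interval 10, next fire after T=237 is 240
  job_D: interval 10, next fire after T=237 is 240
Earliest = 240, winner (lex tiebreak) = job_A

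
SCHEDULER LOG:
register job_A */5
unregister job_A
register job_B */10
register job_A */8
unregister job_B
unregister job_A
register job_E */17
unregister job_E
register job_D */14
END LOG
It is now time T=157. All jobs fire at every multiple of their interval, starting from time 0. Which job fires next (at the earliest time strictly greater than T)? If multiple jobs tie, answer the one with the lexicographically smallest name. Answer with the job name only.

Answer: job_D

Derivation:
Op 1: register job_A */5 -> active={job_A:*/5}
Op 2: unregister job_A -> active={}
Op 3: register job_B */10 -> active={job_B:*/10}
Op 4: register job_A */8 -> active={job_A:*/8, job_B:*/10}
Op 5: unregister job_B -> active={job_A:*/8}
Op 6: unregister job_A -> active={}
Op 7: register job_E */17 -> active={job_E:*/17}
Op 8: unregister job_E -> active={}
Op 9: register job_D */14 -> active={job_D:*/14}
  job_D: interval 14, next fire after T=157 is 168
Earliest = 168, winner (lex tiebreak) = job_D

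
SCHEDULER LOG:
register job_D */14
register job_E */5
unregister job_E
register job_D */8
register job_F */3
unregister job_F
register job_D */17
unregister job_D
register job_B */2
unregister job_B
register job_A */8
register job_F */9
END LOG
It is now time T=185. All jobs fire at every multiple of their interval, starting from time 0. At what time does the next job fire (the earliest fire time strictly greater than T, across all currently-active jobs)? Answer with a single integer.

Op 1: register job_D */14 -> active={job_D:*/14}
Op 2: register job_E */5 -> active={job_D:*/14, job_E:*/5}
Op 3: unregister job_E -> active={job_D:*/14}
Op 4: register job_D */8 -> active={job_D:*/8}
Op 5: register job_F */3 -> active={job_D:*/8, job_F:*/3}
Op 6: unregister job_F -> active={job_D:*/8}
Op 7: register job_D */17 -> active={job_D:*/17}
Op 8: unregister job_D -> active={}
Op 9: register job_B */2 -> active={job_B:*/2}
Op 10: unregister job_B -> active={}
Op 11: register job_A */8 -> active={job_A:*/8}
Op 12: register job_F */9 -> active={job_A:*/8, job_F:*/9}
  job_A: interval 8, next fire after T=185 is 192
  job_F: interval 9, next fire after T=185 is 189
Earliest fire time = 189 (job job_F)

Answer: 189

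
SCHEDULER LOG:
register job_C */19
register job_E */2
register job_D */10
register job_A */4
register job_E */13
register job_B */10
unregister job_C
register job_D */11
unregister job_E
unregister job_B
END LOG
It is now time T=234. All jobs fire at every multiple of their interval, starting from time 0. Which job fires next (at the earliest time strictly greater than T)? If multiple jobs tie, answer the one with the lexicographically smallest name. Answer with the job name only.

Op 1: register job_C */19 -> active={job_C:*/19}
Op 2: register job_E */2 -> active={job_C:*/19, job_E:*/2}
Op 3: register job_D */10 -> active={job_C:*/19, job_D:*/10, job_E:*/2}
Op 4: register job_A */4 -> active={job_A:*/4, job_C:*/19, job_D:*/10, job_E:*/2}
Op 5: register job_E */13 -> active={job_A:*/4, job_C:*/19, job_D:*/10, job_E:*/13}
Op 6: register job_B */10 -> active={job_A:*/4, job_B:*/10, job_C:*/19, job_D:*/10, job_E:*/13}
Op 7: unregister job_C -> active={job_A:*/4, job_B:*/10, job_D:*/10, job_E:*/13}
Op 8: register job_D */11 -> active={job_A:*/4, job_B:*/10, job_D:*/11, job_E:*/13}
Op 9: unregister job_E -> active={job_A:*/4, job_B:*/10, job_D:*/11}
Op 10: unregister job_B -> active={job_A:*/4, job_D:*/11}
  job_A: interval 4, next fire after T=234 is 236
  job_D: interval 11, next fire after T=234 is 242
Earliest = 236, winner (lex tiebreak) = job_A

Answer: job_A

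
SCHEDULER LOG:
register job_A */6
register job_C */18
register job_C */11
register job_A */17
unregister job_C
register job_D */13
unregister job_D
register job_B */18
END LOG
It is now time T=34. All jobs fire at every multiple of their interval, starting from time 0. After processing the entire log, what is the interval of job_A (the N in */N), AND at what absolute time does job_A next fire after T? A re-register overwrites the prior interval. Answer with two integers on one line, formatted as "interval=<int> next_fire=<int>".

Answer: interval=17 next_fire=51

Derivation:
Op 1: register job_A */6 -> active={job_A:*/6}
Op 2: register job_C */18 -> active={job_A:*/6, job_C:*/18}
Op 3: register job_C */11 -> active={job_A:*/6, job_C:*/11}
Op 4: register job_A */17 -> active={job_A:*/17, job_C:*/11}
Op 5: unregister job_C -> active={job_A:*/17}
Op 6: register job_D */13 -> active={job_A:*/17, job_D:*/13}
Op 7: unregister job_D -> active={job_A:*/17}
Op 8: register job_B */18 -> active={job_A:*/17, job_B:*/18}
Final interval of job_A = 17
Next fire of job_A after T=34: (34//17+1)*17 = 51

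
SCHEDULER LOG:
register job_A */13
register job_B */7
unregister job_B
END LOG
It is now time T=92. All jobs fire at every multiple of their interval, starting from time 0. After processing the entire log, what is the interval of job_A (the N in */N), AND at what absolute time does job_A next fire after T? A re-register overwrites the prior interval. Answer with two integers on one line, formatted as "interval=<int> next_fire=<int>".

Answer: interval=13 next_fire=104

Derivation:
Op 1: register job_A */13 -> active={job_A:*/13}
Op 2: register job_B */7 -> active={job_A:*/13, job_B:*/7}
Op 3: unregister job_B -> active={job_A:*/13}
Final interval of job_A = 13
Next fire of job_A after T=92: (92//13+1)*13 = 104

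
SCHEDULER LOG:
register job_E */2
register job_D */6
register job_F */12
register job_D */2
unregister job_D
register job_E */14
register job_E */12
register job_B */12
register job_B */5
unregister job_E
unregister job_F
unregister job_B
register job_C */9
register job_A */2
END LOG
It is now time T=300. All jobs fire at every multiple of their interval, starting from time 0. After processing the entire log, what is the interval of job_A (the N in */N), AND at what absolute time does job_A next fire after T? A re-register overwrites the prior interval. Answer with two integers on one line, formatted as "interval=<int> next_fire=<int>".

Answer: interval=2 next_fire=302

Derivation:
Op 1: register job_E */2 -> active={job_E:*/2}
Op 2: register job_D */6 -> active={job_D:*/6, job_E:*/2}
Op 3: register job_F */12 -> active={job_D:*/6, job_E:*/2, job_F:*/12}
Op 4: register job_D */2 -> active={job_D:*/2, job_E:*/2, job_F:*/12}
Op 5: unregister job_D -> active={job_E:*/2, job_F:*/12}
Op 6: register job_E */14 -> active={job_E:*/14, job_F:*/12}
Op 7: register job_E */12 -> active={job_E:*/12, job_F:*/12}
Op 8: register job_B */12 -> active={job_B:*/12, job_E:*/12, job_F:*/12}
Op 9: register job_B */5 -> active={job_B:*/5, job_E:*/12, job_F:*/12}
Op 10: unregister job_E -> active={job_B:*/5, job_F:*/12}
Op 11: unregister job_F -> active={job_B:*/5}
Op 12: unregister job_B -> active={}
Op 13: register job_C */9 -> active={job_C:*/9}
Op 14: register job_A */2 -> active={job_A:*/2, job_C:*/9}
Final interval of job_A = 2
Next fire of job_A after T=300: (300//2+1)*2 = 302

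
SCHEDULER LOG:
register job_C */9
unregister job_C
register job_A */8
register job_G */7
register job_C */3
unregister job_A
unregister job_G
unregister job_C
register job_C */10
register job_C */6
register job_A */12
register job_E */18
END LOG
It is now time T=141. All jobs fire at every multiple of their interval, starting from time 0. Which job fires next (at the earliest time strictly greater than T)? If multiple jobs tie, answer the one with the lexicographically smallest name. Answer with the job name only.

Op 1: register job_C */9 -> active={job_C:*/9}
Op 2: unregister job_C -> active={}
Op 3: register job_A */8 -> active={job_A:*/8}
Op 4: register job_G */7 -> active={job_A:*/8, job_G:*/7}
Op 5: register job_C */3 -> active={job_A:*/8, job_C:*/3, job_G:*/7}
Op 6: unregister job_A -> active={job_C:*/3, job_G:*/7}
Op 7: unregister job_G -> active={job_C:*/3}
Op 8: unregister job_C -> active={}
Op 9: register job_C */10 -> active={job_C:*/10}
Op 10: register job_C */6 -> active={job_C:*/6}
Op 11: register job_A */12 -> active={job_A:*/12, job_C:*/6}
Op 12: register job_E */18 -> active={job_A:*/12, job_C:*/6, job_E:*/18}
  job_A: interval 12, next fire after T=141 is 144
  job_C: interval 6, next fire after T=141 is 144
  job_E: interval 18, next fire after T=141 is 144
Earliest = 144, winner (lex tiebreak) = job_A

Answer: job_A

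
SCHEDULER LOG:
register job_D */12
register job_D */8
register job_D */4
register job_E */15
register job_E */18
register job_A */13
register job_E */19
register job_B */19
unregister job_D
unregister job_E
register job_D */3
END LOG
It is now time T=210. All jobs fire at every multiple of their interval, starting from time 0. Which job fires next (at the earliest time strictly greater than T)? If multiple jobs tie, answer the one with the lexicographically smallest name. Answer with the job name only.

Op 1: register job_D */12 -> active={job_D:*/12}
Op 2: register job_D */8 -> active={job_D:*/8}
Op 3: register job_D */4 -> active={job_D:*/4}
Op 4: register job_E */15 -> active={job_D:*/4, job_E:*/15}
Op 5: register job_E */18 -> active={job_D:*/4, job_E:*/18}
Op 6: register job_A */13 -> active={job_A:*/13, job_D:*/4, job_E:*/18}
Op 7: register job_E */19 -> active={job_A:*/13, job_D:*/4, job_E:*/19}
Op 8: register job_B */19 -> active={job_A:*/13, job_B:*/19, job_D:*/4, job_E:*/19}
Op 9: unregister job_D -> active={job_A:*/13, job_B:*/19, job_E:*/19}
Op 10: unregister job_E -> active={job_A:*/13, job_B:*/19}
Op 11: register job_D */3 -> active={job_A:*/13, job_B:*/19, job_D:*/3}
  job_A: interval 13, next fire after T=210 is 221
  job_B: interval 19, next fire after T=210 is 228
  job_D: interval 3, next fire after T=210 is 213
Earliest = 213, winner (lex tiebreak) = job_D

Answer: job_D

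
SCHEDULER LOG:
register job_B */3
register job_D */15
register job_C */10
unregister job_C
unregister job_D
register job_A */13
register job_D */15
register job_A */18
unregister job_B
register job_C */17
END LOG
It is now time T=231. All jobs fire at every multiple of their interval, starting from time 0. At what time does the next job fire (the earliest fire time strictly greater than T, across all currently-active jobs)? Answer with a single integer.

Op 1: register job_B */3 -> active={job_B:*/3}
Op 2: register job_D */15 -> active={job_B:*/3, job_D:*/15}
Op 3: register job_C */10 -> active={job_B:*/3, job_C:*/10, job_D:*/15}
Op 4: unregister job_C -> active={job_B:*/3, job_D:*/15}
Op 5: unregister job_D -> active={job_B:*/3}
Op 6: register job_A */13 -> active={job_A:*/13, job_B:*/3}
Op 7: register job_D */15 -> active={job_A:*/13, job_B:*/3, job_D:*/15}
Op 8: register job_A */18 -> active={job_A:*/18, job_B:*/3, job_D:*/15}
Op 9: unregister job_B -> active={job_A:*/18, job_D:*/15}
Op 10: register job_C */17 -> active={job_A:*/18, job_C:*/17, job_D:*/15}
  job_A: interval 18, next fire after T=231 is 234
  job_C: interval 17, next fire after T=231 is 238
  job_D: interval 15, next fire after T=231 is 240
Earliest fire time = 234 (job job_A)

Answer: 234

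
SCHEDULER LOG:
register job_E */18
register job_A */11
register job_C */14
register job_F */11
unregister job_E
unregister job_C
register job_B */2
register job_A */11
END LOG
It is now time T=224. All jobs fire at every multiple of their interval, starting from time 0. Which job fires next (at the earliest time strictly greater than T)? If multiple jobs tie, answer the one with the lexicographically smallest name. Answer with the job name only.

Answer: job_B

Derivation:
Op 1: register job_E */18 -> active={job_E:*/18}
Op 2: register job_A */11 -> active={job_A:*/11, job_E:*/18}
Op 3: register job_C */14 -> active={job_A:*/11, job_C:*/14, job_E:*/18}
Op 4: register job_F */11 -> active={job_A:*/11, job_C:*/14, job_E:*/18, job_F:*/11}
Op 5: unregister job_E -> active={job_A:*/11, job_C:*/14, job_F:*/11}
Op 6: unregister job_C -> active={job_A:*/11, job_F:*/11}
Op 7: register job_B */2 -> active={job_A:*/11, job_B:*/2, job_F:*/11}
Op 8: register job_A */11 -> active={job_A:*/11, job_B:*/2, job_F:*/11}
  job_A: interval 11, next fire after T=224 is 231
  job_B: interval 2, next fire after T=224 is 226
  job_F: interval 11, next fire after T=224 is 231
Earliest = 226, winner (lex tiebreak) = job_B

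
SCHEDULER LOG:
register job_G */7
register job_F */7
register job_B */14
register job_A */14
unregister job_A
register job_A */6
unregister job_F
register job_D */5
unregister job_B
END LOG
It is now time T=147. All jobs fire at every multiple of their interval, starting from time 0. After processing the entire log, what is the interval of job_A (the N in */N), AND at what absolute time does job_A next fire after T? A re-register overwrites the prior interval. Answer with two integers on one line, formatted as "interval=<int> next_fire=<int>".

Op 1: register job_G */7 -> active={job_G:*/7}
Op 2: register job_F */7 -> active={job_F:*/7, job_G:*/7}
Op 3: register job_B */14 -> active={job_B:*/14, job_F:*/7, job_G:*/7}
Op 4: register job_A */14 -> active={job_A:*/14, job_B:*/14, job_F:*/7, job_G:*/7}
Op 5: unregister job_A -> active={job_B:*/14, job_F:*/7, job_G:*/7}
Op 6: register job_A */6 -> active={job_A:*/6, job_B:*/14, job_F:*/7, job_G:*/7}
Op 7: unregister job_F -> active={job_A:*/6, job_B:*/14, job_G:*/7}
Op 8: register job_D */5 -> active={job_A:*/6, job_B:*/14, job_D:*/5, job_G:*/7}
Op 9: unregister job_B -> active={job_A:*/6, job_D:*/5, job_G:*/7}
Final interval of job_A = 6
Next fire of job_A after T=147: (147//6+1)*6 = 150

Answer: interval=6 next_fire=150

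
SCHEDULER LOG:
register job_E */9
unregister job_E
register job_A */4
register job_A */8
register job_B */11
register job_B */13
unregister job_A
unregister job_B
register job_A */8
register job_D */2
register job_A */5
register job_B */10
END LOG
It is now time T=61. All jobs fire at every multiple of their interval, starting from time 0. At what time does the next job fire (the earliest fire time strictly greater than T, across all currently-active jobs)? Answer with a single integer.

Answer: 62

Derivation:
Op 1: register job_E */9 -> active={job_E:*/9}
Op 2: unregister job_E -> active={}
Op 3: register job_A */4 -> active={job_A:*/4}
Op 4: register job_A */8 -> active={job_A:*/8}
Op 5: register job_B */11 -> active={job_A:*/8, job_B:*/11}
Op 6: register job_B */13 -> active={job_A:*/8, job_B:*/13}
Op 7: unregister job_A -> active={job_B:*/13}
Op 8: unregister job_B -> active={}
Op 9: register job_A */8 -> active={job_A:*/8}
Op 10: register job_D */2 -> active={job_A:*/8, job_D:*/2}
Op 11: register job_A */5 -> active={job_A:*/5, job_D:*/2}
Op 12: register job_B */10 -> active={job_A:*/5, job_B:*/10, job_D:*/2}
  job_A: interval 5, next fire after T=61 is 65
  job_B: interval 10, next fire after T=61 is 70
  job_D: interval 2, next fire after T=61 is 62
Earliest fire time = 62 (job job_D)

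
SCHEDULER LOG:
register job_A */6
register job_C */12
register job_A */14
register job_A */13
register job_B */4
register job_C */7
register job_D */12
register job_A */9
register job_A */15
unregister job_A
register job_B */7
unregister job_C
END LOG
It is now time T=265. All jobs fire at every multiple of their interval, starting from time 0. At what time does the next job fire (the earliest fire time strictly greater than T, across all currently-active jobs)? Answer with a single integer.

Op 1: register job_A */6 -> active={job_A:*/6}
Op 2: register job_C */12 -> active={job_A:*/6, job_C:*/12}
Op 3: register job_A */14 -> active={job_A:*/14, job_C:*/12}
Op 4: register job_A */13 -> active={job_A:*/13, job_C:*/12}
Op 5: register job_B */4 -> active={job_A:*/13, job_B:*/4, job_C:*/12}
Op 6: register job_C */7 -> active={job_A:*/13, job_B:*/4, job_C:*/7}
Op 7: register job_D */12 -> active={job_A:*/13, job_B:*/4, job_C:*/7, job_D:*/12}
Op 8: register job_A */9 -> active={job_A:*/9, job_B:*/4, job_C:*/7, job_D:*/12}
Op 9: register job_A */15 -> active={job_A:*/15, job_B:*/4, job_C:*/7, job_D:*/12}
Op 10: unregister job_A -> active={job_B:*/4, job_C:*/7, job_D:*/12}
Op 11: register job_B */7 -> active={job_B:*/7, job_C:*/7, job_D:*/12}
Op 12: unregister job_C -> active={job_B:*/7, job_D:*/12}
  job_B: interval 7, next fire after T=265 is 266
  job_D: interval 12, next fire after T=265 is 276
Earliest fire time = 266 (job job_B)

Answer: 266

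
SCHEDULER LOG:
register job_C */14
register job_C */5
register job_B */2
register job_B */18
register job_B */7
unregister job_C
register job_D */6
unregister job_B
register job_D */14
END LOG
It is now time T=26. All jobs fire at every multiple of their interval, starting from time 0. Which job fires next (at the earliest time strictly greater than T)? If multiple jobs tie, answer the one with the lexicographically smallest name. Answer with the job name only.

Op 1: register job_C */14 -> active={job_C:*/14}
Op 2: register job_C */5 -> active={job_C:*/5}
Op 3: register job_B */2 -> active={job_B:*/2, job_C:*/5}
Op 4: register job_B */18 -> active={job_B:*/18, job_C:*/5}
Op 5: register job_B */7 -> active={job_B:*/7, job_C:*/5}
Op 6: unregister job_C -> active={job_B:*/7}
Op 7: register job_D */6 -> active={job_B:*/7, job_D:*/6}
Op 8: unregister job_B -> active={job_D:*/6}
Op 9: register job_D */14 -> active={job_D:*/14}
  job_D: interval 14, next fire after T=26 is 28
Earliest = 28, winner (lex tiebreak) = job_D

Answer: job_D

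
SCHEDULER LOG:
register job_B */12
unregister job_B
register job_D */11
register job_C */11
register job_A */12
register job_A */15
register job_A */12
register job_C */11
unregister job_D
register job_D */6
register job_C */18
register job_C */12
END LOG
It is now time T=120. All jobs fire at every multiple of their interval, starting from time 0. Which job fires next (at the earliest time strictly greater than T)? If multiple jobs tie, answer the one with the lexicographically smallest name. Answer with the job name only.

Op 1: register job_B */12 -> active={job_B:*/12}
Op 2: unregister job_B -> active={}
Op 3: register job_D */11 -> active={job_D:*/11}
Op 4: register job_C */11 -> active={job_C:*/11, job_D:*/11}
Op 5: register job_A */12 -> active={job_A:*/12, job_C:*/11, job_D:*/11}
Op 6: register job_A */15 -> active={job_A:*/15, job_C:*/11, job_D:*/11}
Op 7: register job_A */12 -> active={job_A:*/12, job_C:*/11, job_D:*/11}
Op 8: register job_C */11 -> active={job_A:*/12, job_C:*/11, job_D:*/11}
Op 9: unregister job_D -> active={job_A:*/12, job_C:*/11}
Op 10: register job_D */6 -> active={job_A:*/12, job_C:*/11, job_D:*/6}
Op 11: register job_C */18 -> active={job_A:*/12, job_C:*/18, job_D:*/6}
Op 12: register job_C */12 -> active={job_A:*/12, job_C:*/12, job_D:*/6}
  job_A: interval 12, next fire after T=120 is 132
  job_C: interval 12, next fire after T=120 is 132
  job_D: interval 6, next fire after T=120 is 126
Earliest = 126, winner (lex tiebreak) = job_D

Answer: job_D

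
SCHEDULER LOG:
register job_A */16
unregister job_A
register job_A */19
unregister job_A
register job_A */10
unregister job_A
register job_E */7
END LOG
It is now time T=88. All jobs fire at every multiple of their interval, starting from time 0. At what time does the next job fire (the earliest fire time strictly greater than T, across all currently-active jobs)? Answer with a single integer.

Op 1: register job_A */16 -> active={job_A:*/16}
Op 2: unregister job_A -> active={}
Op 3: register job_A */19 -> active={job_A:*/19}
Op 4: unregister job_A -> active={}
Op 5: register job_A */10 -> active={job_A:*/10}
Op 6: unregister job_A -> active={}
Op 7: register job_E */7 -> active={job_E:*/7}
  job_E: interval 7, next fire after T=88 is 91
Earliest fire time = 91 (job job_E)

Answer: 91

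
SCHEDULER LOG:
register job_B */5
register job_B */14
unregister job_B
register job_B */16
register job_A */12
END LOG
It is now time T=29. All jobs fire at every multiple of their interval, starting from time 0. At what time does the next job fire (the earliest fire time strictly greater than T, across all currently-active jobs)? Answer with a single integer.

Answer: 32

Derivation:
Op 1: register job_B */5 -> active={job_B:*/5}
Op 2: register job_B */14 -> active={job_B:*/14}
Op 3: unregister job_B -> active={}
Op 4: register job_B */16 -> active={job_B:*/16}
Op 5: register job_A */12 -> active={job_A:*/12, job_B:*/16}
  job_A: interval 12, next fire after T=29 is 36
  job_B: interval 16, next fire after T=29 is 32
Earliest fire time = 32 (job job_B)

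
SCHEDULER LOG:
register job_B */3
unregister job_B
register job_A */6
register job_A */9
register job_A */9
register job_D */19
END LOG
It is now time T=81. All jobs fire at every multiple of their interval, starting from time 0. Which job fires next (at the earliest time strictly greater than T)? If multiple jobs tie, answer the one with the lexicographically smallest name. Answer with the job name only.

Answer: job_A

Derivation:
Op 1: register job_B */3 -> active={job_B:*/3}
Op 2: unregister job_B -> active={}
Op 3: register job_A */6 -> active={job_A:*/6}
Op 4: register job_A */9 -> active={job_A:*/9}
Op 5: register job_A */9 -> active={job_A:*/9}
Op 6: register job_D */19 -> active={job_A:*/9, job_D:*/19}
  job_A: interval 9, next fire after T=81 is 90
  job_D: interval 19, next fire after T=81 is 95
Earliest = 90, winner (lex tiebreak) = job_A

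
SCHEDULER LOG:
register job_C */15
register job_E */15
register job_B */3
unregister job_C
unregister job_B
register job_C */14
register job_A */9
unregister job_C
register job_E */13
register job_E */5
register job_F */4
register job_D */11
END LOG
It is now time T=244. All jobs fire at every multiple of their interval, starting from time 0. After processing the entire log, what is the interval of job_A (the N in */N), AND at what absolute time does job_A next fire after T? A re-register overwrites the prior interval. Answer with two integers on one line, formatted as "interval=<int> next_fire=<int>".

Answer: interval=9 next_fire=252

Derivation:
Op 1: register job_C */15 -> active={job_C:*/15}
Op 2: register job_E */15 -> active={job_C:*/15, job_E:*/15}
Op 3: register job_B */3 -> active={job_B:*/3, job_C:*/15, job_E:*/15}
Op 4: unregister job_C -> active={job_B:*/3, job_E:*/15}
Op 5: unregister job_B -> active={job_E:*/15}
Op 6: register job_C */14 -> active={job_C:*/14, job_E:*/15}
Op 7: register job_A */9 -> active={job_A:*/9, job_C:*/14, job_E:*/15}
Op 8: unregister job_C -> active={job_A:*/9, job_E:*/15}
Op 9: register job_E */13 -> active={job_A:*/9, job_E:*/13}
Op 10: register job_E */5 -> active={job_A:*/9, job_E:*/5}
Op 11: register job_F */4 -> active={job_A:*/9, job_E:*/5, job_F:*/4}
Op 12: register job_D */11 -> active={job_A:*/9, job_D:*/11, job_E:*/5, job_F:*/4}
Final interval of job_A = 9
Next fire of job_A after T=244: (244//9+1)*9 = 252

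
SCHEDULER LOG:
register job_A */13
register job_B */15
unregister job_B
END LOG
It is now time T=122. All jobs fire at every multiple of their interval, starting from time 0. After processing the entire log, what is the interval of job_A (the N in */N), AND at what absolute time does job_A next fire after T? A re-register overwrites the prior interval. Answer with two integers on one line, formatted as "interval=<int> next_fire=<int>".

Op 1: register job_A */13 -> active={job_A:*/13}
Op 2: register job_B */15 -> active={job_A:*/13, job_B:*/15}
Op 3: unregister job_B -> active={job_A:*/13}
Final interval of job_A = 13
Next fire of job_A after T=122: (122//13+1)*13 = 130

Answer: interval=13 next_fire=130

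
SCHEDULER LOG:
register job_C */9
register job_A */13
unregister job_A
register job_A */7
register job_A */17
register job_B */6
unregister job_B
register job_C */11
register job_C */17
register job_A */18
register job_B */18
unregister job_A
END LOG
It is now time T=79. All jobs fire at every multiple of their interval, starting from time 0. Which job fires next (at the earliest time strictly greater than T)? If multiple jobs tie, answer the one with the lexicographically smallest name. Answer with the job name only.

Answer: job_C

Derivation:
Op 1: register job_C */9 -> active={job_C:*/9}
Op 2: register job_A */13 -> active={job_A:*/13, job_C:*/9}
Op 3: unregister job_A -> active={job_C:*/9}
Op 4: register job_A */7 -> active={job_A:*/7, job_C:*/9}
Op 5: register job_A */17 -> active={job_A:*/17, job_C:*/9}
Op 6: register job_B */6 -> active={job_A:*/17, job_B:*/6, job_C:*/9}
Op 7: unregister job_B -> active={job_A:*/17, job_C:*/9}
Op 8: register job_C */11 -> active={job_A:*/17, job_C:*/11}
Op 9: register job_C */17 -> active={job_A:*/17, job_C:*/17}
Op 10: register job_A */18 -> active={job_A:*/18, job_C:*/17}
Op 11: register job_B */18 -> active={job_A:*/18, job_B:*/18, job_C:*/17}
Op 12: unregister job_A -> active={job_B:*/18, job_C:*/17}
  job_B: interval 18, next fire after T=79 is 90
  job_C: interval 17, next fire after T=79 is 85
Earliest = 85, winner (lex tiebreak) = job_C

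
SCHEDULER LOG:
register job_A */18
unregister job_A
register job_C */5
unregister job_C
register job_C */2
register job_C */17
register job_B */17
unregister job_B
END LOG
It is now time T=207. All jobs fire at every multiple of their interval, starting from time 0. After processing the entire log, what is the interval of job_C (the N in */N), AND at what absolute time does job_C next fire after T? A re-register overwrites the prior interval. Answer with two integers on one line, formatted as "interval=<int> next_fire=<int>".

Answer: interval=17 next_fire=221

Derivation:
Op 1: register job_A */18 -> active={job_A:*/18}
Op 2: unregister job_A -> active={}
Op 3: register job_C */5 -> active={job_C:*/5}
Op 4: unregister job_C -> active={}
Op 5: register job_C */2 -> active={job_C:*/2}
Op 6: register job_C */17 -> active={job_C:*/17}
Op 7: register job_B */17 -> active={job_B:*/17, job_C:*/17}
Op 8: unregister job_B -> active={job_C:*/17}
Final interval of job_C = 17
Next fire of job_C after T=207: (207//17+1)*17 = 221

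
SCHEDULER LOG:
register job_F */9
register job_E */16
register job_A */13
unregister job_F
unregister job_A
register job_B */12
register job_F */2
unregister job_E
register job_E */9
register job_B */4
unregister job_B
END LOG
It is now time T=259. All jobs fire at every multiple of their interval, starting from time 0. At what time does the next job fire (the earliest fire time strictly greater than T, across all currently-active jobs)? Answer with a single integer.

Answer: 260

Derivation:
Op 1: register job_F */9 -> active={job_F:*/9}
Op 2: register job_E */16 -> active={job_E:*/16, job_F:*/9}
Op 3: register job_A */13 -> active={job_A:*/13, job_E:*/16, job_F:*/9}
Op 4: unregister job_F -> active={job_A:*/13, job_E:*/16}
Op 5: unregister job_A -> active={job_E:*/16}
Op 6: register job_B */12 -> active={job_B:*/12, job_E:*/16}
Op 7: register job_F */2 -> active={job_B:*/12, job_E:*/16, job_F:*/2}
Op 8: unregister job_E -> active={job_B:*/12, job_F:*/2}
Op 9: register job_E */9 -> active={job_B:*/12, job_E:*/9, job_F:*/2}
Op 10: register job_B */4 -> active={job_B:*/4, job_E:*/9, job_F:*/2}
Op 11: unregister job_B -> active={job_E:*/9, job_F:*/2}
  job_E: interval 9, next fire after T=259 is 261
  job_F: interval 2, next fire after T=259 is 260
Earliest fire time = 260 (job job_F)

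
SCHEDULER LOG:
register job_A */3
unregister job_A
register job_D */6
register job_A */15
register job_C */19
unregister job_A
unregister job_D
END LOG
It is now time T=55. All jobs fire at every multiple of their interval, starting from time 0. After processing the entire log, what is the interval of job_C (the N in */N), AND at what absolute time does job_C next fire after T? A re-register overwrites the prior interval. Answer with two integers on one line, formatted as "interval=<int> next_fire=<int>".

Op 1: register job_A */3 -> active={job_A:*/3}
Op 2: unregister job_A -> active={}
Op 3: register job_D */6 -> active={job_D:*/6}
Op 4: register job_A */15 -> active={job_A:*/15, job_D:*/6}
Op 5: register job_C */19 -> active={job_A:*/15, job_C:*/19, job_D:*/6}
Op 6: unregister job_A -> active={job_C:*/19, job_D:*/6}
Op 7: unregister job_D -> active={job_C:*/19}
Final interval of job_C = 19
Next fire of job_C after T=55: (55//19+1)*19 = 57

Answer: interval=19 next_fire=57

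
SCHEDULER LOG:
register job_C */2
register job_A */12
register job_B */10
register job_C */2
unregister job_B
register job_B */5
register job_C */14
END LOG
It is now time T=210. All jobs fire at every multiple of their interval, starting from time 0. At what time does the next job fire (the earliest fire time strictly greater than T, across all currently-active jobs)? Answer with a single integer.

Answer: 215

Derivation:
Op 1: register job_C */2 -> active={job_C:*/2}
Op 2: register job_A */12 -> active={job_A:*/12, job_C:*/2}
Op 3: register job_B */10 -> active={job_A:*/12, job_B:*/10, job_C:*/2}
Op 4: register job_C */2 -> active={job_A:*/12, job_B:*/10, job_C:*/2}
Op 5: unregister job_B -> active={job_A:*/12, job_C:*/2}
Op 6: register job_B */5 -> active={job_A:*/12, job_B:*/5, job_C:*/2}
Op 7: register job_C */14 -> active={job_A:*/12, job_B:*/5, job_C:*/14}
  job_A: interval 12, next fire after T=210 is 216
  job_B: interval 5, next fire after T=210 is 215
  job_C: interval 14, next fire after T=210 is 224
Earliest fire time = 215 (job job_B)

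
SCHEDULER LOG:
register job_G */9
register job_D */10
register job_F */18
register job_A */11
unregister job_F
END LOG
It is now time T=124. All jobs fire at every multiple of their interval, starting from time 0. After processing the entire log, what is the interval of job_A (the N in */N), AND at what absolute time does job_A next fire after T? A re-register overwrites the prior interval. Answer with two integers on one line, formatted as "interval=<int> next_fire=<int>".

Op 1: register job_G */9 -> active={job_G:*/9}
Op 2: register job_D */10 -> active={job_D:*/10, job_G:*/9}
Op 3: register job_F */18 -> active={job_D:*/10, job_F:*/18, job_G:*/9}
Op 4: register job_A */11 -> active={job_A:*/11, job_D:*/10, job_F:*/18, job_G:*/9}
Op 5: unregister job_F -> active={job_A:*/11, job_D:*/10, job_G:*/9}
Final interval of job_A = 11
Next fire of job_A after T=124: (124//11+1)*11 = 132

Answer: interval=11 next_fire=132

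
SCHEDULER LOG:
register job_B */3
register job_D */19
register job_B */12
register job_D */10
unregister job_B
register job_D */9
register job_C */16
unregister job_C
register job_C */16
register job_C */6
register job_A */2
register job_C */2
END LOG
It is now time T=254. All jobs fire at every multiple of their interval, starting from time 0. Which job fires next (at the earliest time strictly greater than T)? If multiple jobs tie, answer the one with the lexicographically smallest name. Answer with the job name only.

Answer: job_A

Derivation:
Op 1: register job_B */3 -> active={job_B:*/3}
Op 2: register job_D */19 -> active={job_B:*/3, job_D:*/19}
Op 3: register job_B */12 -> active={job_B:*/12, job_D:*/19}
Op 4: register job_D */10 -> active={job_B:*/12, job_D:*/10}
Op 5: unregister job_B -> active={job_D:*/10}
Op 6: register job_D */9 -> active={job_D:*/9}
Op 7: register job_C */16 -> active={job_C:*/16, job_D:*/9}
Op 8: unregister job_C -> active={job_D:*/9}
Op 9: register job_C */16 -> active={job_C:*/16, job_D:*/9}
Op 10: register job_C */6 -> active={job_C:*/6, job_D:*/9}
Op 11: register job_A */2 -> active={job_A:*/2, job_C:*/6, job_D:*/9}
Op 12: register job_C */2 -> active={job_A:*/2, job_C:*/2, job_D:*/9}
  job_A: interval 2, next fire after T=254 is 256
  job_C: interval 2, next fire after T=254 is 256
  job_D: interval 9, next fire after T=254 is 261
Earliest = 256, winner (lex tiebreak) = job_A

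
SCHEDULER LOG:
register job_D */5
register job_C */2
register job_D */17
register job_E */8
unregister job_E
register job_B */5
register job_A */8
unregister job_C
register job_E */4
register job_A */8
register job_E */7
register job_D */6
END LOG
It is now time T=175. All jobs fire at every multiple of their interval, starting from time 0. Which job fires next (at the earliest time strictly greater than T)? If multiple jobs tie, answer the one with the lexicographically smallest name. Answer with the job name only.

Op 1: register job_D */5 -> active={job_D:*/5}
Op 2: register job_C */2 -> active={job_C:*/2, job_D:*/5}
Op 3: register job_D */17 -> active={job_C:*/2, job_D:*/17}
Op 4: register job_E */8 -> active={job_C:*/2, job_D:*/17, job_E:*/8}
Op 5: unregister job_E -> active={job_C:*/2, job_D:*/17}
Op 6: register job_B */5 -> active={job_B:*/5, job_C:*/2, job_D:*/17}
Op 7: register job_A */8 -> active={job_A:*/8, job_B:*/5, job_C:*/2, job_D:*/17}
Op 8: unregister job_C -> active={job_A:*/8, job_B:*/5, job_D:*/17}
Op 9: register job_E */4 -> active={job_A:*/8, job_B:*/5, job_D:*/17, job_E:*/4}
Op 10: register job_A */8 -> active={job_A:*/8, job_B:*/5, job_D:*/17, job_E:*/4}
Op 11: register job_E */7 -> active={job_A:*/8, job_B:*/5, job_D:*/17, job_E:*/7}
Op 12: register job_D */6 -> active={job_A:*/8, job_B:*/5, job_D:*/6, job_E:*/7}
  job_A: interval 8, next fire after T=175 is 176
  job_B: interval 5, next fire after T=175 is 180
  job_D: interval 6, next fire after T=175 is 180
  job_E: interval 7, next fire after T=175 is 182
Earliest = 176, winner (lex tiebreak) = job_A

Answer: job_A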